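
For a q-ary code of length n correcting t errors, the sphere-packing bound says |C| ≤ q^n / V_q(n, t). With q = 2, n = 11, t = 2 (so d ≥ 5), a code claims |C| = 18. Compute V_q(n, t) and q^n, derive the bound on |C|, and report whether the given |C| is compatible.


V_q(n, t) = 67, q^n = 2048, Hamming bound = 30, |C| = 18 ≤ bound (satisfied).

Step 1: Compute V_q(n, t) = Σ_{j=0}^2 C(n, j) (q−1)^j.
  j = 0: C(11,0)·(1)^0 = 1·1 = 1.
  j = 1: C(11,1)·(1)^1 = 11·1 = 11.
  j = 2: C(11,2)·(1)^2 = 55·1 = 55.
  V_q(n, t) = 1 + 11 + 55 = 67.
Step 2: q^n = 2^11 = 2048.
Step 3: Hamming bound ⌊q^n / V_q(n,t)⌋ = ⌊2048/67⌋ = 30.
Step 4: Compare |C| = 18 to 30: satisfied.
The claimed |C| lies below the Hamming bound.


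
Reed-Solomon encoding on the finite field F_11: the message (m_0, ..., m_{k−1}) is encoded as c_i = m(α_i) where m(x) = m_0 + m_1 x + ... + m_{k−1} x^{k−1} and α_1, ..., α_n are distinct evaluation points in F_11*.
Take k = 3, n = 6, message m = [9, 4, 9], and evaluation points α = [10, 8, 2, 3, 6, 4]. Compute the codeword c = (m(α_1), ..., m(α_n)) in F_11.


c = [3, 1, 9, 3, 5, 4]

Message polynomial: m(x) = 9 + 4·x + 9·x^2 (mod 11).
For each evaluation point α_i, compute m(α_i) mod 11:
  α_1 = 10: Horner steps 9 → 6 → 3, so m(10) = 3.
  α_2 = 8: Horner steps 9 → 10 → 1, so m(8) = 1.
  α_3 = 2: Horner steps 9 → 0 → 9, so m(2) = 9.
  α_4 = 3: Horner steps 9 → 9 → 3, so m(3) = 3.
  α_5 = 6: Horner steps 9 → 3 → 5, so m(6) = 5.
  α_6 = 4: Horner steps 9 → 7 → 4, so m(4) = 4.
Codeword c = [3, 1, 9, 3, 5, 4] ∈ F_11^6.


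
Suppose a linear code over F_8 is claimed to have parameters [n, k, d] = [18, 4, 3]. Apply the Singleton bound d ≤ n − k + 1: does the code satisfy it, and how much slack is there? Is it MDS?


Singleton RHS = n − k + 1 = 15, slack = 12, bound satisfied, not MDS.

Singleton bound: d ≤ n − k + 1.
Here n = 18, k = 4, so n − k + 1 = 15.
Given d = 3, check d ≤ 15: YES.
Slack = (n − k + 1) − d = 12.
The code is NOT MDS (slack = 12 > 0).
Description: the claimed parameters are [18, 4, 3]_8; such a code would be non-MDS.


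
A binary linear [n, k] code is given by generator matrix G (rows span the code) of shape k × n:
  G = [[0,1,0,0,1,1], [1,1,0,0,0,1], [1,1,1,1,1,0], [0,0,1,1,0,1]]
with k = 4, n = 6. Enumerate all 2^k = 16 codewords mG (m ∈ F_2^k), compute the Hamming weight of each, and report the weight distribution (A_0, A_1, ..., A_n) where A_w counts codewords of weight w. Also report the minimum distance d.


Weight distribution: A_0 = 1, A_1 = 2, A_2 = 2, A_3 = 4, A_4 = 5, A_5 = 2. Minimum distance d = 1.

Enumerate all 2^4 = 16 messages m ∈ F_2^4.
For each, compute codeword c = mG in F_2^6, then tally its weight.
  m = 0000 → c = 000000, weight = 0.
  m = 1000 → c = 010011, weight = 3.
  m = 0100 → c = 110001, weight = 3.
  m = 1100 → c = 100010, weight = 2.
  m = 0010 → c = 111110, weight = 5.
  m = 1010 → c = 101101, weight = 4.
  m = 0110 → c = 001111, weight = 4.
  m = 1110 → c = 011100, weight = 3.
  m = 0001 → c = 001101, weight = 3.
  m = 1001 → c = 011110, weight = 4.
  m = 0101 → c = 111100, weight = 4.
  m = 1101 → c = 101111, weight = 5.
  m = 0011 → c = 110011, weight = 4.
  m = 1011 → c = 100000, weight = 1.
  m = 0111 → c = 000010, weight = 1.
  m = 1111 → c = 010001, weight = 2.
Tally weights:
  weight 0: 1 codewords.
  weight 1: 2 codewords.
  weight 2: 2 codewords.
  weight 3: 4 codewords.
  weight 4: 5 codewords.
  weight 5: 2 codewords.
Minimum distance d = smallest w > 0 with A_w > 0 = 1.
Sanity: Σ A_w = 16 = 2^4 = 16 ✓.


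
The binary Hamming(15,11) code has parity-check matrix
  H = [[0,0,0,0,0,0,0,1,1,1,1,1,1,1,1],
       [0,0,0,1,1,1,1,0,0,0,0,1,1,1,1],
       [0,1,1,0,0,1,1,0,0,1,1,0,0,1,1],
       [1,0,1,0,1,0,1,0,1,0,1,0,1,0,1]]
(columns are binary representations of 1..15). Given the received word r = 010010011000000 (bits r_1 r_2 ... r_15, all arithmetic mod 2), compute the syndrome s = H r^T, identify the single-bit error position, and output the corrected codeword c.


s = (0, 1, 1, 0)^T, error position = 6, corrected codeword c = 010011011000000

Compute s = H r^T mod 2 one row at a time:
  s_1 = 1 + 1 + 0 + 0 + 0 + 0 + 0 + 0 = 2 ≡ 0 (mod 2).
  s_2 = 0 + 1 + 0 + 0 + 0 + 0 + 0 + 0 = 1 ≡ 1 (mod 2).
  s_3 = 1 + 0 + 0 + 0 + 0 + 0 + 0 + 0 = 1 ≡ 1 (mod 2).
  s_4 = 0 + 0 + 1 + 0 + 1 + 0 + 0 + 0 = 2 ≡ 0 (mod 2).
s = (0, 1, 1, 0)^T — this equals column 6 of H (binary 0110), so error is at position 6.
Correct: flip bit 6 of r = 010010011000000 to get c = 010011011000000.


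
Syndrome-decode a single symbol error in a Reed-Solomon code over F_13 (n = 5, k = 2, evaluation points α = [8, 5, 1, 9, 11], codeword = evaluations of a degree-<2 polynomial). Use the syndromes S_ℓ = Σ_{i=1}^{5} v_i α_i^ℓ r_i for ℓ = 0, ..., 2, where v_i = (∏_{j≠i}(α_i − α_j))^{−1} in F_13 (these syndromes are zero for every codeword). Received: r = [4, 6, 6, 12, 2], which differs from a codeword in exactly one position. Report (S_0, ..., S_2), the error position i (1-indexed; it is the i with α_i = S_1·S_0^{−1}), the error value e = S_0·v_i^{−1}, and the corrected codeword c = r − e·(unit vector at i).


S = (8, 8, 8), error at position 3, error magnitude e = 6, c = [4, 6, 0, 12, 2].

Step 1: column multipliers v_i = (∏_{j≠i}(α_i − α_j))^{−1} mod 13.
  i = 1 (α = 8): (8−5)(8−1)(8−9)(8−11) = 3·7·(−1)·(−3) = 63 ≡ 11, so v_1 = 11^{−1} = 6 (mod 13).
  i = 2 (α = 5): (5−8)(5−1)(5−9)(5−11) = (−3)·4·(−4)·(−6) = −288 ≡ 11, so v_2 = 11^{−1} = 6 (mod 13).
  i = 3 (α = 1): (1−8)(1−5)(1−9)(1−11) = (−7)·(−4)·(−8)·(−10) = 2240 ≡ 4, so v_3 = 4^{−1} = 10 (mod 13).
  i = 4 (α = 9): (9−8)(9−5)(9−1)(9−11) = 1·4·8·(−2) = −64 ≡ 1, so v_4 = 1^{−1} = 1 (mod 13).
  i = 5 (α = 11): (11−8)(11−5)(11−1)(11−9) = 3·6·10·2 = 360 ≡ 9, so v_5 = 9^{−1} = 3 (mod 13).
  v = [6, 6, 10, 1, 3].
Step 2: syndromes of r = [4, 6, 6, 12, 2] (all sums mod 13).
  S_0 = Σ v_i r_i = 6·4 + 6·6 + 10·6 + 1·12 + 3·2 = 138 ≡ 8.
  S_1 = Σ v_i α_i r_i = 6·8·4 + 6·5·6 + 10·1·6 + 1·9·12 + 3·11·2 = 606 ≡ 8.
  α_i^2 mod 13 = [12, 12, 1, 3, 4].
  S_2 = Σ v_i α_i^2 r_i = 6·12·4 + 6·12·6 + 10·1·6 + 1·3·12 + 3·4·2 = 840 ≡ 8.
  S = (8, 8, 8) ≠ 0, so r is not a codeword (an error is present).
Step 3: locate the error. For a single error e at position i, S_ℓ = v_i·e·α_i^ℓ, so α_err = S_1/S_0.
  S_0^{−1} = 8^{−1} = 5 (mod 13), so α_err = 8·5 = 40 ≡ 1 = α_3. Error position i = 3.
  Consistency check: S_2/S_1 = 8·5 = 40 ≡ 1 = α_err ✓ (single-error assumption holds).
Step 4: error magnitude e = S_0/v_3 = S_0·∏_{j≠3}(α_3 − α_j) = 8·4 = 32 ≡ 6 (mod 13).
Step 5: correct position 3: c_3 = r_3 − e = 6 − 6 ≡ 0 (mod 13). Hence c = [4, 6, 0, 12, 2].
  Check: interpolating c through the α_i gives m(x) = 5 + 8·x (degree < 2) with m(α_i) = c_i for every i, so c is indeed a codeword.


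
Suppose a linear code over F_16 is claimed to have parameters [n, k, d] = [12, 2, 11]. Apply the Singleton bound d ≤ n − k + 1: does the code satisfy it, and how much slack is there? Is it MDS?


Singleton RHS = n − k + 1 = 11, slack = 0, bound satisfied, MDS.

Singleton bound: d ≤ n − k + 1.
Here n = 12, k = 2, so n − k + 1 = 11.
Given d = 11, check d ≤ 11: YES.
Slack = (n − k + 1) − d = 0.
The code is MDS (slack = 0).
Description: the claimed parameters are [12, 2, 11]_16; such a code would be MDS (meets Singleton bound).


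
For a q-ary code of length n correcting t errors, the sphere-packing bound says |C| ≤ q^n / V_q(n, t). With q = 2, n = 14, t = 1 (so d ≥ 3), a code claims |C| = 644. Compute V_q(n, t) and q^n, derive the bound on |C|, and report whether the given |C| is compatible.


V_q(n, t) = 15, q^n = 16384, Hamming bound = 1092, |C| = 644 ≤ bound (satisfied).

Step 1: Compute V_q(n, t) = Σ_{j=0}^1 C(n, j) (q−1)^j.
  j = 0: C(14,0)·(1)^0 = 1·1 = 1.
  j = 1: C(14,1)·(1)^1 = 14·1 = 14.
  V_q(n, t) = 1 + 14 = 15.
Step 2: q^n = 2^14 = 16384.
Step 3: Hamming bound ⌊q^n / V_q(n,t)⌋ = ⌊16384/15⌋ = 1092.
Step 4: Compare |C| = 644 to 1092: satisfied.
The claimed |C| lies below the Hamming bound.


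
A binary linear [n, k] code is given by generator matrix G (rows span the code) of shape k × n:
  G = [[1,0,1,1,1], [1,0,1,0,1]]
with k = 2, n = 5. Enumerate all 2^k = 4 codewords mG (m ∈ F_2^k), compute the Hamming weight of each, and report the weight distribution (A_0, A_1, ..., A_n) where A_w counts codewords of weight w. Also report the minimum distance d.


Weight distribution: A_0 = 1, A_1 = 1, A_3 = 1, A_4 = 1. Minimum distance d = 1.

Enumerate all 2^2 = 4 messages m ∈ F_2^2.
For each, compute codeword c = mG in F_2^5, then tally its weight.
  m = 00 → c = 00000, weight = 0.
  m = 10 → c = 10111, weight = 4.
  m = 01 → c = 10101, weight = 3.
  m = 11 → c = 00010, weight = 1.
Tally weights:
  weight 0: 1 codewords.
  weight 1: 1 codewords.
  weight 3: 1 codewords.
  weight 4: 1 codewords.
Minimum distance d = smallest w > 0 with A_w > 0 = 1.
Sanity: Σ A_w = 4 = 2^2 = 4 ✓.


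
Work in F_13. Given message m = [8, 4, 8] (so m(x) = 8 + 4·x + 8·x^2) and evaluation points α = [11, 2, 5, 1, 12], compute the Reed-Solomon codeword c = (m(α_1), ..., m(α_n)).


c = [6, 9, 7, 7, 12]

Message polynomial: m(x) = 8 + 4·x + 8·x^2 (mod 13).
For each evaluation point α_i, compute m(α_i) mod 13:
  α_1 = 11: Horner steps 8 → 1 → 6, so m(11) = 6.
  α_2 = 2: Horner steps 8 → 7 → 9, so m(2) = 9.
  α_3 = 5: Horner steps 8 → 5 → 7, so m(5) = 7.
  α_4 = 1: Horner steps 8 → 12 → 7, so m(1) = 7.
  α_5 = 12: Horner steps 8 → 9 → 12, so m(12) = 12.
Codeword c = [6, 9, 7, 7, 12] ∈ F_13^5.


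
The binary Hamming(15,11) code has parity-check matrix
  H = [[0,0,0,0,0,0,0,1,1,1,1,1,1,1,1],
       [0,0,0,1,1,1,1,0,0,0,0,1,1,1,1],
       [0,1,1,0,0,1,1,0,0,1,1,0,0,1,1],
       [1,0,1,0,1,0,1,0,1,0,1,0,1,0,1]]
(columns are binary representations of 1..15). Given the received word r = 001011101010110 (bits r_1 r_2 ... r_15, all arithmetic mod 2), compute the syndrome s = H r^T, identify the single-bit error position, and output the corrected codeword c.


s = (0, 1, 1, 0)^T, error position = 6, corrected codeword c = 001010101010110

Compute s = H r^T mod 2 one row at a time:
  s_1 = 0 + 1 + 0 + 1 + 0 + 1 + 1 + 0 = 4 ≡ 0 (mod 2).
  s_2 = 0 + 1 + 1 + 1 + 0 + 1 + 1 + 0 = 5 ≡ 1 (mod 2).
  s_3 = 0 + 1 + 1 + 1 + 0 + 1 + 1 + 0 = 5 ≡ 1 (mod 2).
  s_4 = 0 + 1 + 1 + 1 + 1 + 1 + 1 + 0 = 6 ≡ 0 (mod 2).
s = (0, 1, 1, 0)^T — this equals column 6 of H (binary 0110), so error is at position 6.
Correct: flip bit 6 of r = 001011101010110 to get c = 001010101010110.


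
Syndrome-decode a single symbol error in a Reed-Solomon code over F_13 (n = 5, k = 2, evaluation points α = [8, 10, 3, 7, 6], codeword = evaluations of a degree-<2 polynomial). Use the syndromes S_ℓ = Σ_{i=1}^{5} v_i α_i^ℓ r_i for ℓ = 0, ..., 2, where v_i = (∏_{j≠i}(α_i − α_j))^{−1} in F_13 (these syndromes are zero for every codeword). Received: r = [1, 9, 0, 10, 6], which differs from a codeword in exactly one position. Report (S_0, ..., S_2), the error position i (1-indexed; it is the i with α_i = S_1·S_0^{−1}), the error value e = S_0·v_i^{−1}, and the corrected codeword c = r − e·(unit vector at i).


S = (8, 11, 7), error at position 3, error magnitude e = 6, c = [1, 9, 7, 10, 6].

Step 1: column multipliers v_i = (∏_{j≠i}(α_i − α_j))^{−1} mod 13.
  i = 1 (α = 8): (8−10)(8−3)(8−7)(8−6) = (−2)·5·1·2 = −20 ≡ 6, so v_1 = 6^{−1} = 11 (mod 13).
  i = 2 (α = 10): (10−8)(10−3)(10−7)(10−6) = 2·7·3·4 = 168 ≡ 12, so v_2 = 12^{−1} = 12 (mod 13).
  i = 3 (α = 3): (3−8)(3−10)(3−7)(3−6) = (−5)·(−7)·(−4)·(−3) = 420 ≡ 4, so v_3 = 4^{−1} = 10 (mod 13).
  i = 4 (α = 7): (7−8)(7−10)(7−3)(7−6) = (−1)·(−3)·4·1 = 12 ≡ 12, so v_4 = 12^{−1} = 12 (mod 13).
  i = 5 (α = 6): (6−8)(6−10)(6−3)(6−7) = (−2)·(−4)·3·(−1) = −24 ≡ 2, so v_5 = 2^{−1} = 7 (mod 13).
  v = [11, 12, 10, 12, 7].
Step 2: syndromes of r = [1, 9, 0, 10, 6] (all sums mod 13).
  S_0 = Σ v_i r_i = 11·1 + 12·9 + 10·0 + 12·10 + 7·6 = 281 ≡ 8.
  S_1 = Σ v_i α_i r_i = 11·8·1 + 12·10·9 + 10·3·0 + 12·7·10 + 7·6·6 = 2260 ≡ 11.
  α_i^2 mod 13 = [12, 9, 9, 10, 10].
  S_2 = Σ v_i α_i^2 r_i = 11·12·1 + 12·9·9 + 10·9·0 + 12·10·10 + 7·10·6 = 2724 ≡ 7.
  S = (8, 11, 7) ≠ 0, so r is not a codeword (an error is present).
Step 3: locate the error. For a single error e at position i, S_ℓ = v_i·e·α_i^ℓ, so α_err = S_1/S_0.
  S_0^{−1} = 8^{−1} = 5 (mod 13), so α_err = 11·5 = 55 ≡ 3 = α_3. Error position i = 3.
  Consistency check: S_2/S_1 = 7·6 = 42 ≡ 3 = α_err ✓ (single-error assumption holds).
Step 4: error magnitude e = S_0/v_3 = S_0·∏_{j≠3}(α_3 − α_j) = 8·4 = 32 ≡ 6 (mod 13).
Step 5: correct position 3: c_3 = r_3 − e = 0 − 6 ≡ 7 (mod 13). Hence c = [1, 9, 7, 10, 6].
  Check: interpolating c through the α_i gives m(x) = 8 + 4·x (degree < 2) with m(α_i) = c_i for every i, so c is indeed a codeword.


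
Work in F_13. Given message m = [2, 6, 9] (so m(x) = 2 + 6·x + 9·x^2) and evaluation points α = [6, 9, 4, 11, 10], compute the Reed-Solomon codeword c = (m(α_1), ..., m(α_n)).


c = [11, 5, 1, 0, 0]

Message polynomial: m(x) = 2 + 6·x + 9·x^2 (mod 13).
For each evaluation point α_i, compute m(α_i) mod 13:
  α_1 = 6: Horner steps 9 → 8 → 11, so m(6) = 11.
  α_2 = 9: Horner steps 9 → 9 → 5, so m(9) = 5.
  α_3 = 4: Horner steps 9 → 3 → 1, so m(4) = 1.
  α_4 = 11: Horner steps 9 → 1 → 0, so m(11) = 0.
  α_5 = 10: Horner steps 9 → 5 → 0, so m(10) = 0.
Codeword c = [11, 5, 1, 0, 0] ∈ F_13^5.


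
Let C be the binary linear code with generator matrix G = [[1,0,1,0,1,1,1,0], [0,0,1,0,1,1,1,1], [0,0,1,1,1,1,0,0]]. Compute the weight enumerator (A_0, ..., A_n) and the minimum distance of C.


Weight distribution: A_0 = 1, A_2 = 1, A_3 = 2, A_4 = 1, A_5 = 2, A_6 = 1. Minimum distance d = 2.

Enumerate all 2^3 = 8 messages m ∈ F_2^3.
For each, compute codeword c = mG in F_2^8, then tally its weight.
  m = 000 → c = 00000000, weight = 0.
  m = 100 → c = 10101110, weight = 5.
  m = 010 → c = 00101111, weight = 5.
  m = 110 → c = 10000001, weight = 2.
  m = 001 → c = 00111100, weight = 4.
  m = 101 → c = 10010010, weight = 3.
  m = 011 → c = 00010011, weight = 3.
  m = 111 → c = 10111101, weight = 6.
Tally weights:
  weight 0: 1 codewords.
  weight 2: 1 codewords.
  weight 3: 2 codewords.
  weight 4: 1 codewords.
  weight 5: 2 codewords.
  weight 6: 1 codewords.
Minimum distance d = smallest w > 0 with A_w > 0 = 2.
Sanity: Σ A_w = 8 = 2^3 = 8 ✓.


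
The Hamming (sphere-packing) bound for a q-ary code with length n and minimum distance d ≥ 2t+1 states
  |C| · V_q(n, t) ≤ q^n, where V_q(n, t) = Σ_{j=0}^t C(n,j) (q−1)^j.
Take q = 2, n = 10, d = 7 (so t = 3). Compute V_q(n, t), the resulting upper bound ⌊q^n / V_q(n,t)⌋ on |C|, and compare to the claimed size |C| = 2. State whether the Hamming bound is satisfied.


V_q(n, t) = 176, q^n = 1024, Hamming bound = 5, |C| = 2 ≤ bound (satisfied).

Step 1: Compute V_q(n, t) = Σ_{j=0}^3 C(n, j) (q−1)^j.
  j = 0: C(10,0)·(1)^0 = 1·1 = 1.
  j = 1: C(10,1)·(1)^1 = 10·1 = 10.
  j = 2: C(10,2)·(1)^2 = 45·1 = 45.
  j = 3: C(10,3)·(1)^3 = 120·1 = 120.
  V_q(n, t) = 1 + 10 + 45 + 120 = 176.
Step 2: q^n = 2^10 = 1024.
Step 3: Hamming bound ⌊q^n / V_q(n,t)⌋ = ⌊1024/176⌋ = 5.
Step 4: Compare |C| = 2 to 5: satisfied.
The claimed |C| lies below the Hamming bound.


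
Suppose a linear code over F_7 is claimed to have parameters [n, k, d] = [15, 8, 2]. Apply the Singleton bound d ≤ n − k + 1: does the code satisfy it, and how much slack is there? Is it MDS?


Singleton RHS = n − k + 1 = 8, slack = 6, bound satisfied, not MDS.

Singleton bound: d ≤ n − k + 1.
Here n = 15, k = 8, so n − k + 1 = 8.
Given d = 2, check d ≤ 8: YES.
Slack = (n − k + 1) − d = 6.
The code is NOT MDS (slack = 6 > 0).
Description: the claimed parameters are [15, 8, 2]_7; such a code would be non-MDS.


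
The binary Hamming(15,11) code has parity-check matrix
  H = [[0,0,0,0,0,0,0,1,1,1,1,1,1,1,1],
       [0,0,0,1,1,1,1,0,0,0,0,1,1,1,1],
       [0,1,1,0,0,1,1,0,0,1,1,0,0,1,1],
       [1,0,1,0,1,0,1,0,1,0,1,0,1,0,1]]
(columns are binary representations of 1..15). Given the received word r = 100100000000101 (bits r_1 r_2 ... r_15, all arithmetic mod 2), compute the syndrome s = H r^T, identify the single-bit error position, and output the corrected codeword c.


s = (0, 1, 1, 1)^T, error position = 7, corrected codeword c = 100100100000101

Compute s = H r^T mod 2 one row at a time:
  s_1 = 0 + 0 + 0 + 0 + 0 + 1 + 0 + 1 = 2 ≡ 0 (mod 2).
  s_2 = 1 + 0 + 0 + 0 + 0 + 1 + 0 + 1 = 3 ≡ 1 (mod 2).
  s_3 = 0 + 0 + 0 + 0 + 0 + 0 + 0 + 1 = 1 ≡ 1 (mod 2).
  s_4 = 1 + 0 + 0 + 0 + 0 + 0 + 1 + 1 = 3 ≡ 1 (mod 2).
s = (0, 1, 1, 1)^T — this equals column 7 of H (binary 0111), so error is at position 7.
Correct: flip bit 7 of r = 100100000000101 to get c = 100100100000101.


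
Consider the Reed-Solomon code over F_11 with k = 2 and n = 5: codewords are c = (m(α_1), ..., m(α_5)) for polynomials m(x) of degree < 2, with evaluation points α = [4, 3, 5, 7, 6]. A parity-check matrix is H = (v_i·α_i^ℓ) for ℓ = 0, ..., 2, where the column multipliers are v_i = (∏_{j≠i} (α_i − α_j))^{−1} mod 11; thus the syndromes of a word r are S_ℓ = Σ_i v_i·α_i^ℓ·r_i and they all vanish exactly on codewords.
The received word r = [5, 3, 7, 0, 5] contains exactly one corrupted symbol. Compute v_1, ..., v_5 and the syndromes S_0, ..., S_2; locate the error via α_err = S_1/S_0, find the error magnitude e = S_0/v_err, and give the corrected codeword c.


S = (8, 4, 2), error at position 5, error magnitude e = 7, c = [5, 3, 7, 0, 9].

Step 1: column multipliers v_i = (∏_{j≠i}(α_i − α_j))^{−1} mod 11.
  i = 1 (α = 4): (4−3)(4−5)(4−7)(4−6) = 1·(−1)·(−3)·(−2) = −6 ≡ 5, so v_1 = 5^{−1} = 9 (mod 11).
  i = 2 (α = 3): (3−4)(3−5)(3−7)(3−6) = (−1)·(−2)·(−4)·(−3) = 24 ≡ 2, so v_2 = 2^{−1} = 6 (mod 11).
  i = 3 (α = 5): (5−4)(5−3)(5−7)(5−6) = 1·2·(−2)·(−1) = 4 ≡ 4, so v_3 = 4^{−1} = 3 (mod 11).
  i = 4 (α = 7): (7−4)(7−3)(7−5)(7−6) = 3·4·2·1 = 24 ≡ 2, so v_4 = 2^{−1} = 6 (mod 11).
  i = 5 (α = 6): (6−4)(6−3)(6−5)(6−7) = 2·3·1·(−1) = −6 ≡ 5, so v_5 = 5^{−1} = 9 (mod 11).
  v = [9, 6, 3, 6, 9].
Step 2: syndromes of r = [5, 3, 7, 0, 5] (all sums mod 11).
  S_0 = Σ v_i r_i = 9·5 + 6·3 + 3·7 + 6·0 + 9·5 = 129 ≡ 8.
  S_1 = Σ v_i α_i r_i = 9·4·5 + 6·3·3 + 3·5·7 + 6·7·0 + 9·6·5 = 609 ≡ 4.
  α_i^2 mod 11 = [5, 9, 3, 5, 3].
  S_2 = Σ v_i α_i^2 r_i = 9·5·5 + 6·9·3 + 3·3·7 + 6·5·0 + 9·3·5 = 585 ≡ 2.
  S = (8, 4, 2) ≠ 0, so r is not a codeword (an error is present).
Step 3: locate the error. For a single error e at position i, S_ℓ = v_i·e·α_i^ℓ, so α_err = S_1/S_0.
  S_0^{−1} = 8^{−1} = 7 (mod 11), so α_err = 4·7 = 28 ≡ 6 = α_5. Error position i = 5.
  Consistency check: S_2/S_1 = 2·3 = 6 ≡ 6 = α_err ✓ (single-error assumption holds).
Step 4: error magnitude e = S_0/v_5 = S_0·∏_{j≠5}(α_5 − α_j) = 8·5 = 40 ≡ 7 (mod 11).
Step 5: correct position 5: c_5 = r_5 − e = 5 − 7 ≡ 9 (mod 11). Hence c = [5, 3, 7, 0, 9].
  Check: interpolating c through the α_i gives m(x) = 8 + 2·x (degree < 2) with m(α_i) = c_i for every i, so c is indeed a codeword.


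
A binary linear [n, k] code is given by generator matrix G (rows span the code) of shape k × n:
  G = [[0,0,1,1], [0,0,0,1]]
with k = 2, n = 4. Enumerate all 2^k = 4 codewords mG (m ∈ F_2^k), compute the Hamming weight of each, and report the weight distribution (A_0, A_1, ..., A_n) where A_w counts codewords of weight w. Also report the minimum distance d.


Weight distribution: A_0 = 1, A_1 = 2, A_2 = 1. Minimum distance d = 1.

Enumerate all 2^2 = 4 messages m ∈ F_2^2.
For each, compute codeword c = mG in F_2^4, then tally its weight.
  m = 00 → c = 0000, weight = 0.
  m = 10 → c = 0011, weight = 2.
  m = 01 → c = 0001, weight = 1.
  m = 11 → c = 0010, weight = 1.
Tally weights:
  weight 0: 1 codewords.
  weight 1: 2 codewords.
  weight 2: 1 codewords.
Minimum distance d = smallest w > 0 with A_w > 0 = 1.
Sanity: Σ A_w = 4 = 2^2 = 4 ✓.


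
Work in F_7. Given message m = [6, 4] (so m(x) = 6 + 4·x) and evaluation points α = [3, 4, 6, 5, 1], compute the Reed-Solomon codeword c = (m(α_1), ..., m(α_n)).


c = [4, 1, 2, 5, 3]

Message polynomial: m(x) = 6 + 4·x (mod 7).
For each evaluation point α_i, compute m(α_i) mod 7:
  α_1 = 3: Horner steps 4 → 4, so m(3) = 4.
  α_2 = 4: Horner steps 4 → 1, so m(4) = 1.
  α_3 = 6: Horner steps 4 → 2, so m(6) = 2.
  α_4 = 5: Horner steps 4 → 5, so m(5) = 5.
  α_5 = 1: Horner steps 4 → 3, so m(1) = 3.
Codeword c = [4, 1, 2, 5, 3] ∈ F_7^5.


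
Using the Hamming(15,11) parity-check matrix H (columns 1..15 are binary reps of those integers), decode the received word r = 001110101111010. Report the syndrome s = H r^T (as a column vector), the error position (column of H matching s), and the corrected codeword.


s = (1, 1, 1, 1)^T, error position = 15, corrected codeword c = 001110101111011

Compute s = H r^T mod 2 one row at a time:
  s_1 = 0 + 1 + 1 + 1 + 1 + 0 + 1 + 0 = 5 ≡ 1 (mod 2).
  s_2 = 1 + 1 + 0 + 1 + 1 + 0 + 1 + 0 = 5 ≡ 1 (mod 2).
  s_3 = 0 + 1 + 0 + 1 + 1 + 1 + 1 + 0 = 5 ≡ 1 (mod 2).
  s_4 = 0 + 1 + 1 + 1 + 1 + 1 + 0 + 0 = 5 ≡ 1 (mod 2).
s = (1, 1, 1, 1)^T — this equals column 15 of H (binary 1111), so error is at position 15.
Correct: flip bit 15 of r = 001110101111010 to get c = 001110101111011.


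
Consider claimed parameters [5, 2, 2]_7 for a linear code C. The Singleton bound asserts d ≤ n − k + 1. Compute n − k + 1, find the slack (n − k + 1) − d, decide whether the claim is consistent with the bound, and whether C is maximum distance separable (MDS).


Singleton RHS = n − k + 1 = 4, slack = 2, bound satisfied, not MDS.

Singleton bound: d ≤ n − k + 1.
Here n = 5, k = 2, so n − k + 1 = 4.
Given d = 2, check d ≤ 4: YES.
Slack = (n − k + 1) − d = 2.
The code is NOT MDS (slack = 2 > 0).
Description: the claimed parameters are [5, 2, 2]_7; such a code would be non-MDS.


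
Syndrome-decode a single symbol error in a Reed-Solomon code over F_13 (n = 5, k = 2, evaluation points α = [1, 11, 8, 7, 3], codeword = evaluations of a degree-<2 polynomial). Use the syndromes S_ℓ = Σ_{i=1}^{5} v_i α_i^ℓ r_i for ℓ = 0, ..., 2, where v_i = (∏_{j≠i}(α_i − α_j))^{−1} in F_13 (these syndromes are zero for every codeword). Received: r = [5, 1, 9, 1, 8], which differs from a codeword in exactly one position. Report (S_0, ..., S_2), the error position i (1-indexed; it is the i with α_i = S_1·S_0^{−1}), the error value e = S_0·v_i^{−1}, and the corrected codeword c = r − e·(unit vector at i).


S = (3, 7, 12), error at position 2, error magnitude e = 7, c = [5, 7, 9, 1, 8].

Step 1: column multipliers v_i = (∏_{j≠i}(α_i − α_j))^{−1} mod 13.
  i = 1 (α = 1): (1−11)(1−8)(1−7)(1−3) = (−10)·(−7)·(−6)·(−2) = 840 ≡ 8, so v_1 = 8^{−1} = 5 (mod 13).
  i = 2 (α = 11): (11−1)(11−8)(11−7)(11−3) = 10·3·4·8 = 960 ≡ 11, so v_2 = 11^{−1} = 6 (mod 13).
  i = 3 (α = 8): (8−1)(8−11)(8−7)(8−3) = 7·(−3)·1·5 = −105 ≡ 12, so v_3 = 12^{−1} = 12 (mod 13).
  i = 4 (α = 7): (7−1)(7−11)(7−8)(7−3) = 6·(−4)·(−1)·4 = 96 ≡ 5, so v_4 = 5^{−1} = 8 (mod 13).
  i = 5 (α = 3): (3−1)(3−11)(3−8)(3−7) = 2·(−8)·(−5)·(−4) = −320 ≡ 5, so v_5 = 5^{−1} = 8 (mod 13).
  v = [5, 6, 12, 8, 8].
Step 2: syndromes of r = [5, 1, 9, 1, 8] (all sums mod 13).
  S_0 = Σ v_i r_i = 5·5 + 6·1 + 12·9 + 8·1 + 8·8 = 211 ≡ 3.
  S_1 = Σ v_i α_i r_i = 5·1·5 + 6·11·1 + 12·8·9 + 8·7·1 + 8·3·8 = 1203 ≡ 7.
  α_i^2 mod 13 = [1, 4, 12, 10, 9].
  S_2 = Σ v_i α_i^2 r_i = 5·1·5 + 6·4·1 + 12·12·9 + 8·10·1 + 8·9·8 = 2001 ≡ 12.
  S = (3, 7, 12) ≠ 0, so r is not a codeword (an error is present).
Step 3: locate the error. For a single error e at position i, S_ℓ = v_i·e·α_i^ℓ, so α_err = S_1/S_0.
  S_0^{−1} = 3^{−1} = 9 (mod 13), so α_err = 7·9 = 63 ≡ 11 = α_2. Error position i = 2.
  Consistency check: S_2/S_1 = 12·2 = 24 ≡ 11 = α_err ✓ (single-error assumption holds).
Step 4: error magnitude e = S_0/v_2 = S_0·∏_{j≠2}(α_2 − α_j) = 3·11 = 33 ≡ 7 (mod 13).
Step 5: correct position 2: c_2 = r_2 − e = 1 − 7 ≡ 7 (mod 13). Hence c = [5, 7, 9, 1, 8].
  Check: interpolating c through the α_i gives m(x) = 10 + 8·x (degree < 2) with m(α_i) = c_i for every i, so c is indeed a codeword.


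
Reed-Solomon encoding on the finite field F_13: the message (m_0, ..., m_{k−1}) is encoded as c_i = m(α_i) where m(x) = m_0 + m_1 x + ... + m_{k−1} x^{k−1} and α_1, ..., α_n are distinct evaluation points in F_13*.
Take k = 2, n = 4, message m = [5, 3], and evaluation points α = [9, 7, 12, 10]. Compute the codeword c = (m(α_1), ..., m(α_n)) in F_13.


c = [6, 0, 2, 9]

Message polynomial: m(x) = 5 + 3·x (mod 13).
For each evaluation point α_i, compute m(α_i) mod 13:
  α_1 = 9: Horner steps 3 → 6, so m(9) = 6.
  α_2 = 7: Horner steps 3 → 0, so m(7) = 0.
  α_3 = 12: Horner steps 3 → 2, so m(12) = 2.
  α_4 = 10: Horner steps 3 → 9, so m(10) = 9.
Codeword c = [6, 0, 2, 9] ∈ F_13^4.


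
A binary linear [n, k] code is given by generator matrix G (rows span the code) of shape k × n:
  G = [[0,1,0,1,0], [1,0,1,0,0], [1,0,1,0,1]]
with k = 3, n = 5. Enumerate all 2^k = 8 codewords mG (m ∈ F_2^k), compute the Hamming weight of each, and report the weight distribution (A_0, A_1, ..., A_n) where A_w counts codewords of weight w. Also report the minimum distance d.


Weight distribution: A_0 = 1, A_1 = 1, A_2 = 2, A_3 = 2, A_4 = 1, A_5 = 1. Minimum distance d = 1.

Enumerate all 2^3 = 8 messages m ∈ F_2^3.
For each, compute codeword c = mG in F_2^5, then tally its weight.
  m = 000 → c = 00000, weight = 0.
  m = 100 → c = 01010, weight = 2.
  m = 010 → c = 10100, weight = 2.
  m = 110 → c = 11110, weight = 4.
  m = 001 → c = 10101, weight = 3.
  m = 101 → c = 11111, weight = 5.
  m = 011 → c = 00001, weight = 1.
  m = 111 → c = 01011, weight = 3.
Tally weights:
  weight 0: 1 codewords.
  weight 1: 1 codewords.
  weight 2: 2 codewords.
  weight 3: 2 codewords.
  weight 4: 1 codewords.
  weight 5: 1 codewords.
Minimum distance d = smallest w > 0 with A_w > 0 = 1.
Sanity: Σ A_w = 8 = 2^3 = 8 ✓.


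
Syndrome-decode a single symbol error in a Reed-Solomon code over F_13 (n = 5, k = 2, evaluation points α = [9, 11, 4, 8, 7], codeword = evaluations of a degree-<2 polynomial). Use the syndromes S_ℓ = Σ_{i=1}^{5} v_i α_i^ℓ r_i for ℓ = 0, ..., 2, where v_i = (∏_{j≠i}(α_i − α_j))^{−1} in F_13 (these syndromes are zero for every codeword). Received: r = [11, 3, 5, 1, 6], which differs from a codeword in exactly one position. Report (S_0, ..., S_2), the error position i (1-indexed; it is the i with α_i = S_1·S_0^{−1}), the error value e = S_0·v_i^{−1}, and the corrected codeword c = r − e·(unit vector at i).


S = (1, 8, 12), error at position 4, error magnitude e = 12, c = [11, 3, 5, 2, 6].

Step 1: column multipliers v_i = (∏_{j≠i}(α_i − α_j))^{−1} mod 13.
  i = 1 (α = 9): (9−11)(9−4)(9−8)(9−7) = (−2)·5·1·2 = −20 ≡ 6, so v_1 = 6^{−1} = 11 (mod 13).
  i = 2 (α = 11): (11−9)(11−4)(11−8)(11−7) = 2·7·3·4 = 168 ≡ 12, so v_2 = 12^{−1} = 12 (mod 13).
  i = 3 (α = 4): (4−9)(4−11)(4−8)(4−7) = (−5)·(−7)·(−4)·(−3) = 420 ≡ 4, so v_3 = 4^{−1} = 10 (mod 13).
  i = 4 (α = 8): (8−9)(8−11)(8−4)(8−7) = (−1)·(−3)·4·1 = 12 ≡ 12, so v_4 = 12^{−1} = 12 (mod 13).
  i = 5 (α = 7): (7−9)(7−11)(7−4)(7−8) = (−2)·(−4)·3·(−1) = −24 ≡ 2, so v_5 = 2^{−1} = 7 (mod 13).
  v = [11, 12, 10, 12, 7].
Step 2: syndromes of r = [11, 3, 5, 1, 6] (all sums mod 13).
  S_0 = Σ v_i r_i = 11·11 + 12·3 + 10·5 + 12·1 + 7·6 = 261 ≡ 1.
  S_1 = Σ v_i α_i r_i = 11·9·11 + 12·11·3 + 10·4·5 + 12·8·1 + 7·7·6 = 2075 ≡ 8.
  α_i^2 mod 13 = [3, 4, 3, 12, 10].
  S_2 = Σ v_i α_i^2 r_i = 11·3·11 + 12·4·3 + 10·3·5 + 12·12·1 + 7·10·6 = 1221 ≡ 12.
  S = (1, 8, 12) ≠ 0, so r is not a codeword (an error is present).
Step 3: locate the error. For a single error e at position i, S_ℓ = v_i·e·α_i^ℓ, so α_err = S_1/S_0.
  S_0^{−1} = 1^{−1} = 1 (mod 13), so α_err = 8·1 = 8 ≡ 8 = α_4. Error position i = 4.
  Consistency check: S_2/S_1 = 12·5 = 60 ≡ 8 = α_err ✓ (single-error assumption holds).
Step 4: error magnitude e = S_0/v_4 = S_0·∏_{j≠4}(α_4 − α_j) = 1·12 = 12 ≡ 12 (mod 13).
Step 5: correct position 4: c_4 = r_4 − e = 1 − 12 ≡ 2 (mod 13). Hence c = [11, 3, 5, 2, 6].
  Check: interpolating c through the α_i gives m(x) = 8 + 9·x (degree < 2) with m(α_i) = c_i for every i, so c is indeed a codeword.


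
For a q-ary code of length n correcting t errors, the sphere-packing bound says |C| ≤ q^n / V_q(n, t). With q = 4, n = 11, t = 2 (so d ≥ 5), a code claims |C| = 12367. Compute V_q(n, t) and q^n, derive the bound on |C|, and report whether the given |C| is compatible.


V_q(n, t) = 529, q^n = 4194304, Hamming bound = 7928, |C| = 12367 > bound (violated).

Step 1: Compute V_q(n, t) = Σ_{j=0}^2 C(n, j) (q−1)^j.
  j = 0: C(11,0)·(3)^0 = 1·1 = 1.
  j = 1: C(11,1)·(3)^1 = 11·3 = 33.
  j = 2: C(11,2)·(3)^2 = 55·9 = 495.
  V_q(n, t) = 1 + 33 + 495 = 529.
Step 2: q^n = 4^11 = 4194304.
Step 3: Hamming bound ⌊q^n / V_q(n,t)⌋ = ⌊4194304/529⌋ = 7928.
Step 4: Compare |C| = 12367 to 7928: violated.
The claimed |C| lies above the Hamming bound, so no 4-ary code of length 11 with d ≥ 5 can have 12367 codewords.


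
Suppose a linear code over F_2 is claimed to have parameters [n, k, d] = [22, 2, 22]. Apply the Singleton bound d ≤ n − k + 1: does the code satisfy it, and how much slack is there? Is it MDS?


Singleton RHS = n − k + 1 = 21, slack = -1, bound violated (no such code; not MDS).

Singleton bound: d ≤ n − k + 1.
Here n = 22, k = 2, so n − k + 1 = 21.
Given d = 22, check d ≤ 21: NO.
Slack = (n − k + 1) − d = -1.
The slack is negative: d = 22 exceeds n − k + 1 = 21 by 1, so the Singleton bound is violated and no linear [22, 2, 22]_2 code can exist. In particular it is not MDS (MDS requires d = n − k + 1 exactly).
Description: the claimed parameters are [22, 2, 22]_2; such a code would be impossible (violates the Singleton bound).


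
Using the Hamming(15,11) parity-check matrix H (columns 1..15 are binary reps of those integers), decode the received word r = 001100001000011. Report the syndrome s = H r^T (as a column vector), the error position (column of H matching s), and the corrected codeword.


s = (1, 1, 1, 1)^T, error position = 15, corrected codeword c = 001100001000010

Compute s = H r^T mod 2 one row at a time:
  s_1 = 0 + 1 + 0 + 0 + 0 + 0 + 1 + 1 = 3 ≡ 1 (mod 2).
  s_2 = 1 + 0 + 0 + 0 + 0 + 0 + 1 + 1 = 3 ≡ 1 (mod 2).
  s_3 = 0 + 1 + 0 + 0 + 0 + 0 + 1 + 1 = 3 ≡ 1 (mod 2).
  s_4 = 0 + 1 + 0 + 0 + 1 + 0 + 0 + 1 = 3 ≡ 1 (mod 2).
s = (1, 1, 1, 1)^T — this equals column 15 of H (binary 1111), so error is at position 15.
Correct: flip bit 15 of r = 001100001000011 to get c = 001100001000010.


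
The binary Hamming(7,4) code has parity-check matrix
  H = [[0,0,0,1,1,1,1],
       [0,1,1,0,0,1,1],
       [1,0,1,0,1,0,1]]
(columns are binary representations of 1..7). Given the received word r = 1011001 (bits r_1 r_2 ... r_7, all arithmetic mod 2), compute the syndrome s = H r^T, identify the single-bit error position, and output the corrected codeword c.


s = (0, 0, 1)^T, error position = 1, corrected codeword c = 0011001

Compute s = H r^T mod 2 one row at a time:
  s_1 = 1 + 0 + 0 + 1 = 2 ≡ 0 (mod 2).
  s_2 = 0 + 1 + 0 + 1 = 2 ≡ 0 (mod 2).
  s_3 = 1 + 1 + 0 + 1 = 3 ≡ 1 (mod 2).
s = (0, 0, 1)^T — this equals column 1 of H (binary 001), so error is at position 1.
Correct: flip bit 1 of r = 1011001 to get c = 0011001.


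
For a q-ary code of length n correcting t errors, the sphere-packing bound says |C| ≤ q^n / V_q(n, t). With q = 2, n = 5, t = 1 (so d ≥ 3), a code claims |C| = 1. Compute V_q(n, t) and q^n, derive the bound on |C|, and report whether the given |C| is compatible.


V_q(n, t) = 6, q^n = 32, Hamming bound = 5, |C| = 1 ≤ bound (satisfied).

Step 1: Compute V_q(n, t) = Σ_{j=0}^1 C(n, j) (q−1)^j.
  j = 0: C(5,0)·(1)^0 = 1·1 = 1.
  j = 1: C(5,1)·(1)^1 = 5·1 = 5.
  V_q(n, t) = 1 + 5 = 6.
Step 2: q^n = 2^5 = 32.
Step 3: Hamming bound ⌊q^n / V_q(n,t)⌋ = ⌊32/6⌋ = 5.
Step 4: Compare |C| = 1 to 5: satisfied.
The claimed |C| lies below the Hamming bound.


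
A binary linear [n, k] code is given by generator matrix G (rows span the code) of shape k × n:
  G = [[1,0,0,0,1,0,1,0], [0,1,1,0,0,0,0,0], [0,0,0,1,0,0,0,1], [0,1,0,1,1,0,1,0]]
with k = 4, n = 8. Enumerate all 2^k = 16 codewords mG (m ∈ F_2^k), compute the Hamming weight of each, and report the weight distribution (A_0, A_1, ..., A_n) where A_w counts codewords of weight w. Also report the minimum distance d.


Weight distribution: A_0 = 1, A_2 = 2, A_3 = 5, A_4 = 5, A_5 = 2, A_7 = 1. Minimum distance d = 2.

Enumerate all 2^4 = 16 messages m ∈ F_2^4.
For each, compute codeword c = mG in F_2^8, then tally its weight.
  m = 0000 → c = 00000000, weight = 0.
  m = 1000 → c = 10001010, weight = 3.
  m = 0100 → c = 01100000, weight = 2.
  m = 1100 → c = 11101010, weight = 5.
  m = 0010 → c = 00010001, weight = 2.
  m = 1010 → c = 10011011, weight = 5.
  m = 0110 → c = 01110001, weight = 4.
  m = 1110 → c = 11111011, weight = 7.
  m = 0001 → c = 01011010, weight = 4.
  m = 1001 → c = 11010000, weight = 3.
  m = 0101 → c = 00111010, weight = 4.
  m = 1101 → c = 10110000, weight = 3.
  m = 0011 → c = 01001011, weight = 4.
  m = 1011 → c = 11000001, weight = 3.
  m = 0111 → c = 00101011, weight = 4.
  m = 1111 → c = 10100001, weight = 3.
Tally weights:
  weight 0: 1 codewords.
  weight 2: 2 codewords.
  weight 3: 5 codewords.
  weight 4: 5 codewords.
  weight 5: 2 codewords.
  weight 7: 1 codewords.
Minimum distance d = smallest w > 0 with A_w > 0 = 2.
Sanity: Σ A_w = 16 = 2^4 = 16 ✓.


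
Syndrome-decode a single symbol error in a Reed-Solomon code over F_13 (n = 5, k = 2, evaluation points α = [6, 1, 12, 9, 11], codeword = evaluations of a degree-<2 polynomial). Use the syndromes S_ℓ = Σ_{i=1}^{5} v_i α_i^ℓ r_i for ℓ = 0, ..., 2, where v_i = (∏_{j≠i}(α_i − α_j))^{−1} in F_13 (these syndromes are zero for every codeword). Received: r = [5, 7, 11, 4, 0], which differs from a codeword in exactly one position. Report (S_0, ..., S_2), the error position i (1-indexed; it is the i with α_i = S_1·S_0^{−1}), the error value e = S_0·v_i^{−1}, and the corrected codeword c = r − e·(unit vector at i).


S = (12, 7, 3), error at position 1, error magnitude e = 8, c = [10, 7, 11, 4, 0].

Step 1: column multipliers v_i = (∏_{j≠i}(α_i − α_j))^{−1} mod 13.
  i = 1 (α = 6): (6−1)(6−12)(6−9)(6−11) = 5·(−6)·(−3)·(−5) = −450 ≡ 5, so v_1 = 5^{−1} = 8 (mod 13).
  i = 2 (α = 1): (1−6)(1−12)(1−9)(1−11) = (−5)·(−11)·(−8)·(−10) = 4400 ≡ 6, so v_2 = 6^{−1} = 11 (mod 13).
  i = 3 (α = 12): (12−6)(12−1)(12−9)(12−11) = 6·11·3·1 = 198 ≡ 3, so v_3 = 3^{−1} = 9 (mod 13).
  i = 4 (α = 9): (9−6)(9−1)(9−12)(9−11) = 3·8·(−3)·(−2) = 144 ≡ 1, so v_4 = 1^{−1} = 1 (mod 13).
  i = 5 (α = 11): (11−6)(11−1)(11−12)(11−9) = 5·10·(−1)·2 = −100 ≡ 4, so v_5 = 4^{−1} = 10 (mod 13).
  v = [8, 11, 9, 1, 10].
Step 2: syndromes of r = [5, 7, 11, 4, 0] (all sums mod 13).
  S_0 = Σ v_i r_i = 8·5 + 11·7 + 9·11 + 1·4 + 10·0 = 220 ≡ 12.
  S_1 = Σ v_i α_i r_i = 8·6·5 + 11·1·7 + 9·12·11 + 1·9·4 + 10·11·0 = 1541 ≡ 7.
  α_i^2 mod 13 = [10, 1, 1, 3, 4].
  S_2 = Σ v_i α_i^2 r_i = 8·10·5 + 11·1·7 + 9·1·11 + 1·3·4 + 10·4·0 = 588 ≡ 3.
  S = (12, 7, 3) ≠ 0, so r is not a codeword (an error is present).
Step 3: locate the error. For a single error e at position i, S_ℓ = v_i·e·α_i^ℓ, so α_err = S_1/S_0.
  S_0^{−1} = 12^{−1} = 12 (mod 13), so α_err = 7·12 = 84 ≡ 6 = α_1. Error position i = 1.
  Consistency check: S_2/S_1 = 3·2 = 6 ≡ 6 = α_err ✓ (single-error assumption holds).
Step 4: error magnitude e = S_0/v_1 = S_0·∏_{j≠1}(α_1 − α_j) = 12·5 = 60 ≡ 8 (mod 13).
Step 5: correct position 1: c_1 = r_1 − e = 5 − 8 ≡ 10 (mod 13). Hence c = [10, 7, 11, 4, 0].
  Check: interpolating c through the α_i gives m(x) = 9 + 11·x (degree < 2) with m(α_i) = c_i for every i, so c is indeed a codeword.


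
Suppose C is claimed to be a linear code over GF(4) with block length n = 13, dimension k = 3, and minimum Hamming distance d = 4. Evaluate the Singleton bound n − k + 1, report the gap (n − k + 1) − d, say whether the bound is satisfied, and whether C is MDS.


Singleton RHS = n − k + 1 = 11, slack = 7, bound satisfied, not MDS.

Singleton bound: d ≤ n − k + 1.
Here n = 13, k = 3, so n − k + 1 = 11.
Given d = 4, check d ≤ 11: YES.
Slack = (n − k + 1) − d = 7.
The code is NOT MDS (slack = 7 > 0).
Description: the claimed parameters are [13, 3, 4]_4; such a code would be non-MDS.


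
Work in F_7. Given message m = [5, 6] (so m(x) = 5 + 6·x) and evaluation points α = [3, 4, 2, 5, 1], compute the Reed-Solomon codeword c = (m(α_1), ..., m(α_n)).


c = [2, 1, 3, 0, 4]

Message polynomial: m(x) = 5 + 6·x (mod 7).
For each evaluation point α_i, compute m(α_i) mod 7:
  α_1 = 3: Horner steps 6 → 2, so m(3) = 2.
  α_2 = 4: Horner steps 6 → 1, so m(4) = 1.
  α_3 = 2: Horner steps 6 → 3, so m(2) = 3.
  α_4 = 5: Horner steps 6 → 0, so m(5) = 0.
  α_5 = 1: Horner steps 6 → 4, so m(1) = 4.
Codeword c = [2, 1, 3, 0, 4] ∈ F_7^5.


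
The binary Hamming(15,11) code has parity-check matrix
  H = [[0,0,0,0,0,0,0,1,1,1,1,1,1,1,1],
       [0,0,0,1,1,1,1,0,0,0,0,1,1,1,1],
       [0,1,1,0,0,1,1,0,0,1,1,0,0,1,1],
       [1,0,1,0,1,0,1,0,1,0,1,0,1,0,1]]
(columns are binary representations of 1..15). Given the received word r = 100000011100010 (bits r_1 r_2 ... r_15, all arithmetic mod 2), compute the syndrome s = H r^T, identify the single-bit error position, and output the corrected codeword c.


s = (0, 1, 0, 0)^T, error position = 4, corrected codeword c = 100100011100010

Compute s = H r^T mod 2 one row at a time:
  s_1 = 1 + 1 + 1 + 0 + 0 + 0 + 1 + 0 = 4 ≡ 0 (mod 2).
  s_2 = 0 + 0 + 0 + 0 + 0 + 0 + 1 + 0 = 1 ≡ 1 (mod 2).
  s_3 = 0 + 0 + 0 + 0 + 1 + 0 + 1 + 0 = 2 ≡ 0 (mod 2).
  s_4 = 1 + 0 + 0 + 0 + 1 + 0 + 0 + 0 = 2 ≡ 0 (mod 2).
s = (0, 1, 0, 0)^T — this equals column 4 of H (binary 0100), so error is at position 4.
Correct: flip bit 4 of r = 100000011100010 to get c = 100100011100010.


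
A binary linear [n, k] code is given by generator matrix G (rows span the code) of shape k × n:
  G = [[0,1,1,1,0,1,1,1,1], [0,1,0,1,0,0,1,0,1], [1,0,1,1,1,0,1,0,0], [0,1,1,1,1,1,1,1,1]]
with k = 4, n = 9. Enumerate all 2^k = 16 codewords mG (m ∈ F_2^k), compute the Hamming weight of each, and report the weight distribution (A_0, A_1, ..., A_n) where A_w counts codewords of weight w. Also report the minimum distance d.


Weight distribution: A_0 = 1, A_1 = 1, A_3 = 1, A_4 = 4, A_5 = 5, A_6 = 2, A_7 = 1, A_8 = 1. Minimum distance d = 1.

Enumerate all 2^4 = 16 messages m ∈ F_2^4.
For each, compute codeword c = mG in F_2^9, then tally its weight.
  m = 0000 → c = 000000000, weight = 0.
  m = 1000 → c = 011101111, weight = 7.
  m = 0100 → c = 010100101, weight = 4.
  m = 1100 → c = 001001010, weight = 3.
  m = 0010 → c = 101110100, weight = 5.
  m = 1010 → c = 110011011, weight = 6.
  m = 0110 → c = 111010001, weight = 5.
  m = 1110 → c = 100111110, weight = 6.
  m = 0001 → c = 011111111, weight = 8.
  m = 1001 → c = 000010000, weight = 1.
  m = 0101 → c = 001011010, weight = 4.
  m = 1101 → c = 010110101, weight = 5.
  m = 0011 → c = 110001011, weight = 5.
  m = 1011 → c = 101100100, weight = 4.
  m = 0111 → c = 100101110, weight = 5.
  m = 1111 → c = 111000001, weight = 4.
Tally weights:
  weight 0: 1 codewords.
  weight 1: 1 codewords.
  weight 3: 1 codewords.
  weight 4: 4 codewords.
  weight 5: 5 codewords.
  weight 6: 2 codewords.
  weight 7: 1 codewords.
  weight 8: 1 codewords.
Minimum distance d = smallest w > 0 with A_w > 0 = 1.
Sanity: Σ A_w = 16 = 2^4 = 16 ✓.
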